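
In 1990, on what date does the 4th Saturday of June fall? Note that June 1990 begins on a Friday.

June 1990 begins on a Friday, so the first Saturday is June 2 (1 day later).
The 4th Saturday is 3 weeks later: 2 + 21 = 23.

June 23, 1990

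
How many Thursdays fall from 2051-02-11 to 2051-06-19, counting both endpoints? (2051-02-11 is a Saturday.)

2051-02-11 is a Saturday; the first Thursday on or after it is 2051-02-16 (5 days later).
From 2051-02-16 to 2051-06-19: 12 + 31 + 30 + 31 + 19 = 123 days (rest of February, March, April, May, June).
123 ÷ 7 = 17 full weeks with remainder 4, so 17 more Thursdays after the first → 18.

18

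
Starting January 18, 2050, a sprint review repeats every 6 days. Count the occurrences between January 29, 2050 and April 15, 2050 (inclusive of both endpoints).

13

Occurrences land 6·i days after January 18, 2050 for i = 0, 1, 2, …
January 29, 2050 is 11 days after the start; 11 ÷ 6 = 1 remainder 5; since the remainder is 5, round up to i = 2. First occurrence in the window: #3 on January 30, 2050 (2×6 = 12 days in).
April 15, 2050 is 87 days after the start; 87 ÷ 6 = 14 remainder 3. Last occurrence in the window: #15 on April 12, 2050.
Occurrences #3 through #15: 13 in total.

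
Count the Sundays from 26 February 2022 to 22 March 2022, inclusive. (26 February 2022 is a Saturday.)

26 February 2022 is a Saturday; the first Sunday on or after it is 27 February 2022 (1 day later).
From 27 February 2022 to 22 March 2022: 1 + 22 = 23 days (rest of February, March).
23 ÷ 7 = 3 full weeks with remainder 2, so 3 more Sundays after the first → 4.

4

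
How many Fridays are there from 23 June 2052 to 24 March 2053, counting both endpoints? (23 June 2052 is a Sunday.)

23 June 2052 is a Sunday; the first Friday on or after it is 28 June 2052 (5 days later).
From 28 June 2052 to 24 March 2053: 2 + 31 + 31 + 30 + 31 + 30 + 31 + 31 + 28 + 24 = 269 days (rest of June, July, August, September, October, November, December, January, February, March).
269 ÷ 7 = 38 full weeks with remainder 3, so 38 more Fridays after the first → 39.

39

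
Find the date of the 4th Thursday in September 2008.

2008-09-25

September 2008 begins on a Monday, so the first Thursday is September 4 (3 days later).
The 4th Thursday is 3 weeks later: 4 + 21 = 25.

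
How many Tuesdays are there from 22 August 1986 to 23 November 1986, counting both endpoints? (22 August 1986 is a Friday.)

13

22 August 1986 is a Friday; the first Tuesday on or after it is 26 August 1986 (4 days later).
From 26 August 1986 to 23 November 1986: 5 + 30 + 31 + 23 = 89 days (rest of August, September, October, November).
89 ÷ 7 = 12 full weeks with remainder 5, so 12 more Tuesdays after the first → 13.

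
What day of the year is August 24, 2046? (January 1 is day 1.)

236

Days in months before August: 31 + 28 + 31 + 30 + 31 + 30 + 31 = 212.
Plus 24 days into August → day 236.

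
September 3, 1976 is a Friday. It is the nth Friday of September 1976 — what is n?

Day 3 falls in week ⌈3/7⌉ of the month.
Days 1–7 hold the 1st Friday, 8–14 the 2nd, 15–21 the 3rd, 22–28 the 4th, 29–31 the 5th.
3 is in the range for the 1st.

1st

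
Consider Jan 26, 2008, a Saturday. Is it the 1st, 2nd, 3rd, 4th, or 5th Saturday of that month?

Day 26 falls in week ⌈26/7⌉ of the month.
Days 1–7 hold the 1st Saturday, 8–14 the 2nd, 15–21 the 3rd, 22–28 the 4th, 29–31 the 5th.
26 is in the range for the 4th.

4th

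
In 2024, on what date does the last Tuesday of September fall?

2024-09-24

The first Tuesday of September 2024 is September 3.
September 2024 has 30 days. Adding weeks: 3, 10, 17, 24 — the last one ≤ 30 is the 24th.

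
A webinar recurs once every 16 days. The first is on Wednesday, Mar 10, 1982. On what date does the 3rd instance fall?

The 3rd occurrence is 2 intervals after the first: 2 × 16 = 32 days after Mar 10, 1982.
Mar has 31 days — 21 days to the end of Mar leaves 11.
11 days into Apr → Apr 11, 1982.

Apr 11, 1982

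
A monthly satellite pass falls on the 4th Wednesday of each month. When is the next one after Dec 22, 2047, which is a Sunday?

Dec 2047 starts on a Sunday; its first Wednesday is the 4th, so the 4th Wednesday is the 25th — Dec 25, 2047.
Dec 25, 2047 is after Dec 22, 2047, so that is the next one.

Dec 25, 2047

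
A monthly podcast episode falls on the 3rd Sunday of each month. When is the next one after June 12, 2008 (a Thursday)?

June 2008 starts on a Sunday; its first Sunday is the 1st, so the 3rd Sunday is the 15th — June 15, 2008.
June 15, 2008 is after June 12, 2008, so that is the next one.

June 15, 2008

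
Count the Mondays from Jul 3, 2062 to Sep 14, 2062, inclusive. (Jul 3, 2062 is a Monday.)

Jul 3, 2062 is a Monday; the first Monday on or after it is Jul 3, 2062.
From Jul 3, 2062 to Sep 14, 2062: 28 + 31 + 14 = 73 days (rest of Jul, Aug, Sep).
73 ÷ 7 = 10 full weeks with remainder 3, so 10 more Mondays after the first → 11.

11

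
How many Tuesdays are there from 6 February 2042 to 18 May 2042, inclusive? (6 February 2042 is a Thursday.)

6 February 2042 is a Thursday; the first Tuesday on or after it is 11 February 2042 (5 days later).
From 11 February 2042 to 18 May 2042: 17 + 31 + 30 + 18 = 96 days (rest of February, March, April, May).
96 ÷ 7 = 13 full weeks with remainder 5, so 13 more Tuesdays after the first → 14.

14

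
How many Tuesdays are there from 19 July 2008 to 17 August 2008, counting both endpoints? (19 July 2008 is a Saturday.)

4

19 July 2008 is a Saturday; the first Tuesday on or after it is 22 July 2008 (3 days later).
From 22 July 2008 to 17 August 2008: 9 + 17 = 26 days (rest of July, August).
26 ÷ 7 = 3 full weeks with remainder 5, so 3 more Tuesdays after the first → 4.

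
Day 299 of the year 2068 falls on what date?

January has 31 days (299 − 31 = 268 remain).
February has 29 days (268 − 29 = 239 remain).
March has 31 days (239 − 31 = 208 remain).
April has 30 days (208 − 30 = 178 remain).
May has 31 days (178 − 31 = 147 remain).
June has 30 days (147 − 30 = 117 remain).
July has 31 days (117 − 31 = 86 remain).
August has 31 days (86 − 31 = 55 remain).
September has 30 days (55 − 30 = 25 remain).
25 into October → October 25.

2068-10-25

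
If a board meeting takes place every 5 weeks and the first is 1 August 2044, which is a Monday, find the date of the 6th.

The 6th occurrence is 5 intervals after the first: 5 × 35 = 175 days after 1 August 2044.
August has 31 days — 30 days to the end of August leaves 145.
September has 30 days (115 left).
October has 31 days (84 left).
November has 30 days (54 left).
December has 31 days (23 left).
23 days into January → 23 January 2045.

23 January 2045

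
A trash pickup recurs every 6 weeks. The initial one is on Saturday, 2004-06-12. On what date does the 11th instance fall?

2005-08-06

The 11th occurrence is 10 intervals after the first: 10 × 42 = 420 days after 2004-06-12.
June has 30 days — 18 days to the end of June leaves 402.
From end of June to end of 2004 is 184 days (218 left).
January has 31 days (187 left).
February has 28 days (159 left).
March has 31 days (128 left).
April has 30 days (98 left).
May has 31 days (67 left).
June has 30 days (37 left).
July has 31 days (6 left).
6 days into August → 2005-08-06.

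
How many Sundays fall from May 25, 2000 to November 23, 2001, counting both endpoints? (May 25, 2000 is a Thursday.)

78

May 25, 2000 is a Thursday; the first Sunday on or after it is May 28, 2000 (3 days later).
From May 28, 2000 to November 23, 2001: 217 + 327 = 544 days (rest of 2000, to November 23, 2001 in 2001).
544 ÷ 7 = 77 full weeks with remainder 5, so 77 more Sundays after the first → 78.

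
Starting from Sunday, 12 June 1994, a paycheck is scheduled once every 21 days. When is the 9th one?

The 9th occurrence is 8 intervals after the first: 8 × 21 = 168 days after 12 June 1994.
June has 30 days — 18 days to the end of June leaves 150.
July has 31 days (119 left).
August has 31 days (88 left).
September has 30 days (58 left).
October has 31 days (27 left).
27 days into November → 27 November 1994.

27 November 1994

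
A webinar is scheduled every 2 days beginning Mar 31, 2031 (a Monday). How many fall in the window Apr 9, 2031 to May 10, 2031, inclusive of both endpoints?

Occurrences land 2·i days after Mar 31, 2031 for i = 0, 1, 2, …
Apr 9, 2031 is 9 days after the start; 9 ÷ 2 = 4 remainder 1; since the remainder is 1, round up to i = 5. First occurrence in the window: #6 on Apr 10, 2031 (5×2 = 10 days in).
May 10, 2031 is 40 days after the start; 40 ÷ 2 = 20 remainder 0. Last occurrence in the window: #21 on May 10, 2031.
Occurrences #6 through #21: 16 in total.

16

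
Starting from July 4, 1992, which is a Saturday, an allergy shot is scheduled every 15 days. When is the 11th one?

The 11th occurrence is 10 intervals after the first: 10 × 15 = 150 days after July 4, 1992.
July has 31 days — 27 days to the end of July leaves 123.
August has 31 days (92 left).
September has 30 days (62 left).
October has 31 days (31 left).
November has 30 days (1 left).
1 day into December → December 1, 1992.

December 1, 1992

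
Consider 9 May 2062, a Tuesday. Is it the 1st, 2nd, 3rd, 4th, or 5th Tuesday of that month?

2nd

Day 9 falls in week ⌈9/7⌉ of the month.
Days 1–7 hold the 1st Tuesday, 8–14 the 2nd, 15–21 the 3rd, 22–28 the 4th, 29–31 the 5th.
9 is in the range for the 2nd.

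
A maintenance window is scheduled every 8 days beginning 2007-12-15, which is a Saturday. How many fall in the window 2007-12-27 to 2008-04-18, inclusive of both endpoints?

Occurrences land 8·i days after 2007-12-15 for i = 0, 1, 2, …
2007-12-27 is 12 days after the start; 12 ÷ 8 = 1 remainder 4; since the remainder is 4, round up to i = 2. First occurrence in the window: #3 on 2007-12-31 (2×8 = 16 days in).
2008-04-18 is 125 days after the start; 125 ÷ 8 = 15 remainder 5. Last occurrence in the window: #16 on 2008-04-13.
Occurrences #3 through #16: 14 in total.

14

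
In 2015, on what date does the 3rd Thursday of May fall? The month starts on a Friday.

May 2015 begins on a Friday, so the first Thursday is May 7 (6 days later).
The 3rd Thursday is 2 weeks later: 7 + 14 = 21.

21 May 2015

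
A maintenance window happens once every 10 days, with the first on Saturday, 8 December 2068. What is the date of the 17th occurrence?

17 May 2069

The 17th occurrence is 16 intervals after the first: 16 × 10 = 160 days after 8 December 2068.
December has 31 days — 23 days to the end of December leaves 137.
January has 31 days (106 left).
February has 28 days (78 left).
March has 31 days (47 left).
April has 30 days (17 left).
17 days into May → 17 May 2069.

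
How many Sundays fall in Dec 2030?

Dec 1, 2030 is a Sunday; the first Sunday on or after it is Dec 1, 2030.
From Dec 1, 2030 to Dec 31, 2030 is 31 − 1 = 30 days.
30 ÷ 7 = 4 full weeks with remainder 2, so 4 more Sundays after the first → 5.

5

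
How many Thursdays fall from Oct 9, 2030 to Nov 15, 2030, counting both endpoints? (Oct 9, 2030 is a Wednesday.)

6

Oct 9, 2030 is a Wednesday; the first Thursday on or after it is Oct 10, 2030 (1 day later).
From Oct 10, 2030 to Nov 15, 2030: 21 + 15 = 36 days (rest of Oct, Nov).
36 ÷ 7 = 5 full weeks with remainder 1, so 5 more Thursdays after the first → 6.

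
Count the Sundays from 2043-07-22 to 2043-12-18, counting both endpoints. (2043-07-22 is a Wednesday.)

2043-07-22 is a Wednesday; the first Sunday on or after it is 2043-07-26 (4 days later).
From 2043-07-26 to 2043-12-18: 5 + 31 + 30 + 31 + 30 + 18 = 145 days (rest of July, August, September, October, November, December).
145 ÷ 7 = 20 full weeks with remainder 5, so 20 more Sundays after the first → 21.

21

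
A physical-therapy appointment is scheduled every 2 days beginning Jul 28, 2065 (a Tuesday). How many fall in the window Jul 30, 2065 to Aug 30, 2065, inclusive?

Occurrences land 2·i days after Jul 28, 2065 for i = 0, 1, 2, …
Jul 30, 2065 is 2 days after the start; 2 ÷ 2 = 1 remainder 0. First occurrence in the window: #2 on Jul 30, 2065 (1×2 = 2 days in).
Aug 30, 2065 is 33 days after the start; 33 ÷ 2 = 16 remainder 1. Last occurrence in the window: #17 on Aug 29, 2065.
Occurrences #2 through #17: 16 in total.

16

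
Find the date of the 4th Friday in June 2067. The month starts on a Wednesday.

24 June 2067

June 2067 begins on a Wednesday, so the first Friday is June 3 (2 days later).
The 4th Friday is 3 weeks later: 3 + 21 = 24.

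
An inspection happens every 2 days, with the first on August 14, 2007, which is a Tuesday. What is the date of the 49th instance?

November 18, 2007

The 49th occurrence is 48 intervals after the first: 48 × 2 = 96 days after August 14, 2007.
August has 31 days — 17 days to the end of August leaves 79.
September has 30 days (49 left).
October has 31 days (18 left).
18 days into November → November 18, 2007.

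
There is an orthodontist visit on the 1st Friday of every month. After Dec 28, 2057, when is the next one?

Dec 2057 starts on a Saturday, so its 1st Friday is Dec 7, 2057 (6 days in).
That is not after Dec 28, 2057, so look at Jan 2058.
Jan 2058 starts on a Tuesday, so its 1st Friday is Jan 4, 2058 (3 days in).

Jan 4, 2058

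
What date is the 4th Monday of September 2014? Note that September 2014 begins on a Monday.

22 September 2014

September 2014 begins on a Monday, so the first Monday is September 1.
The 4th Monday is 3 weeks later: 1 + 21 = 22.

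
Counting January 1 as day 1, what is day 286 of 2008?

October 12, 2008

January has 31 days (286 − 31 = 255 remain).
February has 29 days (255 − 29 = 226 remain).
March has 31 days (226 − 31 = 195 remain).
April has 30 days (195 − 30 = 165 remain).
May has 31 days (165 − 31 = 134 remain).
June has 30 days (134 − 30 = 104 remain).
July has 31 days (104 − 31 = 73 remain).
August has 31 days (73 − 31 = 42 remain).
September has 30 days (42 − 30 = 12 remain).
12 into October → October 12.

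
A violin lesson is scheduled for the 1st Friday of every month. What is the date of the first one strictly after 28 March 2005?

March 2005 starts on a Tuesday, so its 1st Friday is 4 March 2005 (3 days in).
That is not after 28 March 2005, so look at April 2005.
April 2005 starts on a Friday, so its 1st Friday is 1 April 2005.

1 April 2005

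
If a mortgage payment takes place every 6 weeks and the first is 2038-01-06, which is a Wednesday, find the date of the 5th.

2038-06-23

The 5th occurrence is 4 intervals after the first: 4 × 42 = 168 days after 2038-01-06.
January has 31 days — 25 days to the end of January leaves 143.
February has 28 days (115 left).
March has 31 days (84 left).
April has 30 days (54 left).
May has 31 days (23 left).
23 days into June → 2038-06-23.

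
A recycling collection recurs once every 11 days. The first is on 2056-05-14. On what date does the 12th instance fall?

2056-09-12

The 12th occurrence is 11 intervals after the first: 11 × 11 = 121 days after 2056-05-14.
May has 31 days — 17 days to the end of May leaves 104.
June has 30 days (74 left).
July has 31 days (43 left).
August has 31 days (12 left).
12 days into September → 2056-09-12.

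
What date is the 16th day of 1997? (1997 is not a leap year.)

16 into January → January 16.

January 16, 1997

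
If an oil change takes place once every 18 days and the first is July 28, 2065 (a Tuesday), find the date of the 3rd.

The 3rd occurrence is 2 intervals after the first: 2 × 18 = 36 days after July 28, 2065.
July has 31 days — 3 days to the end of July leaves 33.
August has 31 days (2 left).
2 days into September → September 2, 2065.

September 2, 2065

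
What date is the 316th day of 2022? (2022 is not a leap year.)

12 November 2022

January has 31 days (316 − 31 = 285 remain).
February has 28 days (285 − 28 = 257 remain).
March has 31 days (257 − 31 = 226 remain).
April has 30 days (226 − 30 = 196 remain).
May has 31 days (196 − 31 = 165 remain).
June has 30 days (165 − 30 = 135 remain).
July has 31 days (135 − 31 = 104 remain).
August has 31 days (104 − 31 = 73 remain).
September has 30 days (73 − 30 = 43 remain).
October has 31 days (43 − 31 = 12 remain).
12 into November → November 12.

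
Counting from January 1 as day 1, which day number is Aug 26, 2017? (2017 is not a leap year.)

Days in months before Aug: 31 + 28 + 31 + 30 + 31 + 30 + 31 = 212.
Plus 26 days into Aug → day 238.

238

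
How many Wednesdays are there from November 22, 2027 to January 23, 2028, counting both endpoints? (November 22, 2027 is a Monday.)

November 22, 2027 is a Monday; the first Wednesday on or after it is November 24, 2027 (2 days later).
From November 24, 2027 to January 23, 2028: 6 + 31 + 23 = 60 days (rest of November, December, January).
60 ÷ 7 = 8 full weeks with remainder 4, so 8 more Wednesdays after the first → 9.

9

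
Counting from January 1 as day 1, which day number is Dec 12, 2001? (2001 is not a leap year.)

Days in months before Dec: 31 + 28 + 31 + 30 + 31 + 30 + 31 + 31 + 30 + 31 + 30 = 334.
Plus 12 days into Dec → day 346.

346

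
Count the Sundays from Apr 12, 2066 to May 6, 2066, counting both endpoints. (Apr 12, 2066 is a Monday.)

Apr 12, 2066 is a Monday; the first Sunday on or after it is Apr 18, 2066 (6 days later).
From Apr 18, 2066 to May 6, 2066: 12 + 6 = 18 days (rest of Apr, May).
18 ÷ 7 = 2 full weeks with remainder 4, so 2 more Sundays after the first → 3.

3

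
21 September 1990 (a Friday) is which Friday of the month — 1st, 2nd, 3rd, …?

3rd

Day 21 falls in week ⌈21/7⌉ of the month.
Days 1–7 hold the 1st Friday, 8–14 the 2nd, 15–21 the 3rd, 22–28 the 4th, 29–31 the 5th.
21 is in the range for the 3rd.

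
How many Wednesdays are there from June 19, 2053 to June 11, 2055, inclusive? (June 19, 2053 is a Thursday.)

103

June 19, 2053 is a Thursday; the first Wednesday on or after it is June 25, 2053 (6 days later).
From June 25, 2053 to June 11, 2055: 189 + 365 + 162 = 716 days (rest of 2053, 2054, to June 11, 2055 in 2055).
716 ÷ 7 = 102 full weeks with remainder 2, so 102 more Wednesdays after the first → 103.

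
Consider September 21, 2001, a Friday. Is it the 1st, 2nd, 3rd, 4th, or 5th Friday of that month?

Day 21 falls in week ⌈21/7⌉ of the month.
Days 1–7 hold the 1st Friday, 8–14 the 2nd, 15–21 the 3rd, 22–28 the 4th, 29–31 the 5th.
21 is in the range for the 3rd.

3rd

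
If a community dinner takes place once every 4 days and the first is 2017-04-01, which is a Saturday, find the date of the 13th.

2017-05-19

The 13th occurrence is 12 intervals after the first: 12 × 4 = 48 days after 2017-04-01.
April has 30 days — 29 days to the end of April leaves 19.
19 days into May → 2017-05-19.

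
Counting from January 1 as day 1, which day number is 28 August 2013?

240

Days in months before August: 31 + 28 + 31 + 30 + 31 + 30 + 31 = 212.
Plus 28 days into August → day 240.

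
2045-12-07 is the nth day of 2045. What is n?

341

Days in months before December: 31 + 28 + 31 + 30 + 31 + 30 + 31 + 31 + 30 + 31 + 30 = 334.
Plus 7 days into December → day 341.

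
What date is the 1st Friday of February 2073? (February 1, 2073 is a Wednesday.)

February 3, 2073

February 2073 begins on a Wednesday, so the first Friday is February 3 (2 days later).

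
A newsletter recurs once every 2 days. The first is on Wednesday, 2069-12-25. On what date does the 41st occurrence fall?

The 41st occurrence is 40 intervals after the first: 40 × 2 = 80 days after 2069-12-25.
December has 31 days — 6 days to the end of December leaves 74.
January has 31 days (43 left).
February has 28 days (15 left).
15 days into March → 2070-03-15.

2070-03-15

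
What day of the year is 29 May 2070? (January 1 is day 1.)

149

Days in months before May: 31 + 28 + 31 + 30 = 120.
Plus 29 days into May → day 149.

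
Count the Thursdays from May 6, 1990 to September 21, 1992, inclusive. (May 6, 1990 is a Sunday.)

124

May 6, 1990 is a Sunday; the first Thursday on or after it is May 10, 1990 (4 days later).
From May 10, 1990 to September 21, 1992: 235 + 365 + 265 = 865 days (rest of 1990, 1991, to September 21, 1992 in 1992).
865 ÷ 7 = 123 full weeks with remainder 4, so 123 more Thursdays after the first → 124.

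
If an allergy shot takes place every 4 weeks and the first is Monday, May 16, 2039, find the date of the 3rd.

July 11, 2039

The 3rd occurrence is 2 intervals after the first: 2 × 28 = 56 days after May 16, 2039.
May has 31 days — 15 days to the end of May leaves 41.
June has 30 days (11 left).
11 days into July → July 11, 2039.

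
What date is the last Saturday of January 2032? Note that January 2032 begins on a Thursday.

January 2032 begins on a Thursday, so the first Saturday is January 3 (2 days later).
January 2032 has 31 days. Adding weeks: 3, 10, 17, 24, 31 — the last one ≤ 31 is the 31st.

31 January 2032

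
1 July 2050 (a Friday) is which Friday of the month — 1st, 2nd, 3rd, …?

Day 1 falls in week ⌈1/7⌉ of the month.
Days 1–7 hold the 1st Friday, 8–14 the 2nd, 15–21 the 3rd, 22–28 the 4th, 29–31 the 5th.
1 is in the range for the 1st.

1st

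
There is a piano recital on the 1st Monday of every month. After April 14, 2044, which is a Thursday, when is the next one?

May 2, 2044

April 2044 starts on a Friday, so its 1st Monday is April 4, 2044 (3 days in).
That is not after April 14, 2044, so look at May 2044.
May 2044 starts on a Sunday, so its 1st Monday is May 2, 2044 (1 day in).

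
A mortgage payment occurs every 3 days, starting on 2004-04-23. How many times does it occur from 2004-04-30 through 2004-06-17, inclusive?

Occurrences land 3·i days after 2004-04-23 for i = 0, 1, 2, …
2004-04-30 is 7 days after the start; 7 ÷ 3 = 2 remainder 1; since the remainder is 1, round up to i = 3. First occurrence in the window: #4 on 2004-05-02 (3×3 = 9 days in).
2004-06-17 is 55 days after the start; 55 ÷ 3 = 18 remainder 1. Last occurrence in the window: #19 on 2004-06-16.
Occurrences #4 through #19: 16 in total.

16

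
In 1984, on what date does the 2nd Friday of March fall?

1984-03-09

March 1984 begins on a Thursday, so the first Friday is March 2 (1 day later).
The 2nd Friday is 1 weeks later: 2 + 7 = 9.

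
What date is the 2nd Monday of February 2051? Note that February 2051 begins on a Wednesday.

2051-02-13

February 2051 begins on a Wednesday, so the first Monday is February 6 (5 days later).
The 2nd Monday is 1 weeks later: 6 + 7 = 13.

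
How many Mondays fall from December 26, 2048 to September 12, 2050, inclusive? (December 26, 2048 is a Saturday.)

90

December 26, 2048 is a Saturday; the first Monday on or after it is December 28, 2048 (2 days later).
From December 28, 2048 to September 12, 2050: 3 + 365 + 255 = 623 days (rest of 2048, 2049, to September 12, 2050 in 2050).
623 ÷ 7 = 89 full weeks with remainder 0, so 89 more Mondays after the first → 90.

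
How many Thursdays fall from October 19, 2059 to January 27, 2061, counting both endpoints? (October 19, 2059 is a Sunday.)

67

October 19, 2059 is a Sunday; the first Thursday on or after it is October 23, 2059 (4 days later).
From October 23, 2059 to January 27, 2061: 69 + 366 + 27 = 462 days (rest of 2059, 2060, to January 27, 2061 in 2061).
462 ÷ 7 = 66 full weeks with remainder 0, so 66 more Thursdays after the first → 67.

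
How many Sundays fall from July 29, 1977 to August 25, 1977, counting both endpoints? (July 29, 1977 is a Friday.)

July 29, 1977 is a Friday; the first Sunday on or after it is July 31, 1977 (2 days later).
From July 31, 1977 to August 25, 1977: 0 + 25 = 25 days (rest of July, August).
25 ÷ 7 = 3 full weeks with remainder 4, so 3 more Sundays after the first → 4.

4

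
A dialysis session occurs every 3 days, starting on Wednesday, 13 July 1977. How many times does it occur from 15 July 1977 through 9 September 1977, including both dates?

19

Occurrences land 3·i days after 13 July 1977 for i = 0, 1, 2, …
15 July 1977 is 2 days after the start; 2 ÷ 3 = 0 remainder 2; since the remainder is 2, round up to i = 1. First occurrence in the window: #2 on 16 July 1977 (1×3 = 3 days in).
9 September 1977 is 58 days after the start; 58 ÷ 3 = 19 remainder 1. Last occurrence in the window: #20 on 8 September 1977.
Occurrences #2 through #20: 19 in total.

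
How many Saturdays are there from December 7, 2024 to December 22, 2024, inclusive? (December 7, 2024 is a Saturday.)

3

December 7, 2024 is a Saturday; the first Saturday on or after it is December 7, 2024.
From December 7, 2024 to December 22, 2024 is 22 − 7 = 15 days.
15 ÷ 7 = 2 full weeks with remainder 1, so 2 more Saturdays after the first → 3.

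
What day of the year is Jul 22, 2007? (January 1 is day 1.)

203

Days in months before Jul: 31 + 28 + 31 + 30 + 31 + 30 = 181.
Plus 22 days into Jul → day 203.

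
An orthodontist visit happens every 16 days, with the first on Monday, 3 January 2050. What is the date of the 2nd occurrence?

19 January 2050

The 2nd occurrence is 1 interval after the first: 1 × 16 = 16 days after 3 January 2050.
16 days later is 19 January 2050.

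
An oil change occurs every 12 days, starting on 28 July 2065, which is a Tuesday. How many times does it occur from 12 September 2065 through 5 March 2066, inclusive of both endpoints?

Occurrences land 12·i days after 28 July 2065 for i = 0, 1, 2, …
12 September 2065 is 46 days after the start; 46 ÷ 12 = 3 remainder 10; since the remainder is 10, round up to i = 4. First occurrence in the window: #5 on 14 September 2065 (4×12 = 48 days in).
5 March 2066 is 220 days after the start; 220 ÷ 12 = 18 remainder 4. Last occurrence in the window: #19 on 1 March 2066.
Occurrences #5 through #19: 15 in total.

15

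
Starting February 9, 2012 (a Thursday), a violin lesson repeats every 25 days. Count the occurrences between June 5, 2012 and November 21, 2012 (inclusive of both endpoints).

7

Occurrences land 25·i days after February 9, 2012 for i = 0, 1, 2, …
June 5, 2012 is 117 days after the start; 117 ÷ 25 = 4 remainder 17; since the remainder is 17, round up to i = 5. First occurrence in the window: #6 on June 13, 2012 (5×25 = 125 days in).
November 21, 2012 is 286 days after the start; 286 ÷ 25 = 11 remainder 11. Last occurrence in the window: #12 on November 10, 2012.
Occurrences #6 through #12: 7 in total.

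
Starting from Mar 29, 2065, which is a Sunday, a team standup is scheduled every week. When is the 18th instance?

Jul 26, 2065

The 18th occurrence is 17 intervals after the first: 17 × 7 = 119 days after Mar 29, 2065.
Mar has 31 days — 2 days to the end of Mar leaves 117.
Apr has 30 days (87 left).
May has 31 days (56 left).
Jun has 30 days (26 left).
26 days into Jul → Jul 26, 2065.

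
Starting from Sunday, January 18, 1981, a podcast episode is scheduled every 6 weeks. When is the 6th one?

August 16, 1981

The 6th occurrence is 5 intervals after the first: 5 × 42 = 210 days after January 18, 1981.
January has 31 days — 13 days to the end of January leaves 197.
February has 28 days (169 left).
March has 31 days (138 left).
April has 30 days (108 left).
May has 31 days (77 left).
June has 30 days (47 left).
July has 31 days (16 left).
16 days into August → August 16, 1981.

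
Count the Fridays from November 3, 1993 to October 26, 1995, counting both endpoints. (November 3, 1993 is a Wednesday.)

November 3, 1993 is a Wednesday; the first Friday on or after it is November 5, 1993 (2 days later).
From November 5, 1993 to October 26, 1995: 56 + 365 + 299 = 720 days (rest of 1993, 1994, to October 26, 1995 in 1995).
720 ÷ 7 = 102 full weeks with remainder 6, so 102 more Fridays after the first → 103.

103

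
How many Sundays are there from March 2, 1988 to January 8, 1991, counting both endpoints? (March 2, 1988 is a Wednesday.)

March 2, 1988 is a Wednesday; the first Sunday on or after it is March 6, 1988 (4 days later).
From March 6, 1988 to January 8, 1991: 300 + 365 + 365 + 8 = 1038 days (rest of 1988, 1989, 1990, to January 8, 1991 in 1991).
1038 ÷ 7 = 148 full weeks with remainder 2, so 148 more Sundays after the first → 149.

149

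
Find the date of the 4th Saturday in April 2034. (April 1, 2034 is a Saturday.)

April 2034 begins on a Saturday, so the first Saturday is April 1.
The 4th Saturday is 3 weeks later: 1 + 21 = 22.

2034-04-22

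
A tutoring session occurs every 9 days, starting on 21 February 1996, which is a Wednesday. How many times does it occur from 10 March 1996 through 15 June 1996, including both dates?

11

Occurrences land 9·i days after 21 February 1996 for i = 0, 1, 2, …
10 March 1996 is 18 days after the start; 18 ÷ 9 = 2 remainder 0. First occurrence in the window: #3 on 10 March 1996 (2×9 = 18 days in).
15 June 1996 is 115 days after the start; 115 ÷ 9 = 12 remainder 7. Last occurrence in the window: #13 on 8 June 1996.
Occurrences #3 through #13: 11 in total.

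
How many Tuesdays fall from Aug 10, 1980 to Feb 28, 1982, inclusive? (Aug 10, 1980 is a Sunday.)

Aug 10, 1980 is a Sunday; the first Tuesday on or after it is Aug 12, 1980 (2 days later).
From Aug 12, 1980 to Feb 28, 1982: 141 + 365 + 59 = 565 days (rest of 1980, 1981, to Feb 28, 1982 in 1982).
565 ÷ 7 = 80 full weeks with remainder 5, so 80 more Tuesdays after the first → 81.

81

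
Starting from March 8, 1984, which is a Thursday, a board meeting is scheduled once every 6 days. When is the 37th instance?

October 10, 1984

The 37th occurrence is 36 intervals after the first: 36 × 6 = 216 days after March 8, 1984.
March has 31 days — 23 days to the end of March leaves 193.
April has 30 days (163 left).
May has 31 days (132 left).
June has 30 days (102 left).
July has 31 days (71 left).
August has 31 days (40 left).
September has 30 days (10 left).
10 days into October → October 10, 1984.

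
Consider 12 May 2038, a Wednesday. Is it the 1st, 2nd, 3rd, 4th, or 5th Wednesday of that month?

Day 12 falls in week ⌈12/7⌉ of the month.
Days 1–7 hold the 1st Wednesday, 8–14 the 2nd, 15–21 the 3rd, 22–28 the 4th, 29–31 the 5th.
12 is in the range for the 2nd.

2nd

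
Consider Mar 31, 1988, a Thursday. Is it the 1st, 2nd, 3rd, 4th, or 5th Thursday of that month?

Day 31 falls in week ⌈31/7⌉ of the month.
Days 1–7 hold the 1st Thursday, 8–14 the 2nd, 15–21 the 3rd, 22–28 the 4th, 29–31 the 5th.
31 is in the range for the 5th.

5th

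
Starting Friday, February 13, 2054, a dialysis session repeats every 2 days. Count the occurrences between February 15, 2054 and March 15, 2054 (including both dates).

Occurrences land 2·i days after February 13, 2054 for i = 0, 1, 2, …
February 15, 2054 is 2 days after the start; 2 ÷ 2 = 1 remainder 0. First occurrence in the window: #2 on February 15, 2054 (1×2 = 2 days in).
March 15, 2054 is 30 days after the start; 30 ÷ 2 = 15 remainder 0. Last occurrence in the window: #16 on March 15, 2054.
Occurrences #2 through #16: 15 in total.

15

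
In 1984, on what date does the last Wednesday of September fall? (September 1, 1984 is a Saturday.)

September 1984 begins on a Saturday, so the first Wednesday is September 5 (4 days later).
September 1984 has 30 days. Adding weeks: 5, 12, 19, 26 — the last one ≤ 30 is the 26th.

26 September 1984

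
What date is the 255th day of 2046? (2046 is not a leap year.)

Sep 12, 2046

Jan has 31 days (255 − 31 = 224 remain).
Feb has 28 days (224 − 28 = 196 remain).
Mar has 31 days (196 − 31 = 165 remain).
Apr has 30 days (165 − 30 = 135 remain).
May has 31 days (135 − 31 = 104 remain).
Jun has 30 days (104 − 30 = 74 remain).
Jul has 31 days (74 − 31 = 43 remain).
Aug has 31 days (43 − 31 = 12 remain).
12 into Sep → Sep 12.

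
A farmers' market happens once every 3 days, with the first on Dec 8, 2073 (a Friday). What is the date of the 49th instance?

May 1, 2074

The 49th occurrence is 48 intervals after the first: 48 × 3 = 144 days after Dec 8, 2073.
Dec has 31 days — 23 days to the end of Dec leaves 121.
Jan has 31 days (90 left).
Feb has 28 days (62 left).
Mar has 31 days (31 left).
Apr has 30 days (1 left).
1 day into May → May 1, 2074.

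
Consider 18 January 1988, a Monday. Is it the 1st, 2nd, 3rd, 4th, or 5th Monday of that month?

Day 18 falls in week ⌈18/7⌉ of the month.
Days 1–7 hold the 1st Monday, 8–14 the 2nd, 15–21 the 3rd, 22–28 the 4th, 29–31 the 5th.
18 is in the range for the 3rd.

3rd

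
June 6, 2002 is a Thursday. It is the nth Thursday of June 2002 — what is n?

1st

Day 6 falls in week ⌈6/7⌉ of the month.
Days 1–7 hold the 1st Thursday, 8–14 the 2nd, 15–21 the 3rd, 22–28 the 4th, 29–31 the 5th.
6 is in the range for the 1st.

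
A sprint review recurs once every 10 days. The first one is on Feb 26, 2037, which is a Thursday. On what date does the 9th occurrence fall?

May 17, 2037

The 9th occurrence is 8 intervals after the first: 8 × 10 = 80 days after Feb 26, 2037.
Feb has 28 days — 2 days to the end of Feb leaves 78.
Mar has 31 days (47 left).
Apr has 30 days (17 left).
17 days into May → May 17, 2037.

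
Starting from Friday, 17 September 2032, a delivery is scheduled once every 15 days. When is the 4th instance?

The 4th occurrence is 3 intervals after the first: 3 × 15 = 45 days after 17 September 2032.
September has 30 days — 13 days to the end of September leaves 32.
October has 31 days (1 left).
1 day into November → 1 November 2032.

1 November 2032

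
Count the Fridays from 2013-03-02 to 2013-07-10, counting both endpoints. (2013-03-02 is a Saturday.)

18

2013-03-02 is a Saturday; the first Friday on or after it is 2013-03-08 (6 days later).
From 2013-03-08 to 2013-07-10: 23 + 30 + 31 + 30 + 10 = 124 days (rest of March, April, May, June, July).
124 ÷ 7 = 17 full weeks with remainder 5, so 17 more Fridays after the first → 18.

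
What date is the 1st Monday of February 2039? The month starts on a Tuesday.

February 7, 2039

February 2039 begins on a Tuesday, so the first Monday is February 7 (6 days later).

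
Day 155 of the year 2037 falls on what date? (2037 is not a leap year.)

January has 31 days (155 − 31 = 124 remain).
February has 28 days (124 − 28 = 96 remain).
March has 31 days (96 − 31 = 65 remain).
April has 30 days (65 − 30 = 35 remain).
May has 31 days (35 − 31 = 4 remain).
4 into June → June 4.

2037-06-04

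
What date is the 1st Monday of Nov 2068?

Nov 5, 2068

The first Monday of Nov 2068 is Nov 5.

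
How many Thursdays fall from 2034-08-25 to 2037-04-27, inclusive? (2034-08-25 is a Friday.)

2034-08-25 is a Friday; the first Thursday on or after it is 2034-08-31 (6 days later).
From 2034-08-31 to 2037-04-27: 122 + 365 + 366 + 117 = 970 days (rest of 2034, 2035, 2036, to 2037-04-27 in 2037).
970 ÷ 7 = 138 full weeks with remainder 4, so 138 more Thursdays after the first → 139.

139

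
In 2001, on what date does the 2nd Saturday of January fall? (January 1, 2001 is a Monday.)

2001-01-13

January 2001 begins on a Monday, so the first Saturday is January 6 (5 days later).
The 2nd Saturday is 1 weeks later: 6 + 7 = 13.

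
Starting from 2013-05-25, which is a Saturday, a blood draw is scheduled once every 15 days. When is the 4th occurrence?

The 4th occurrence is 3 intervals after the first: 3 × 15 = 45 days after 2013-05-25.
May has 31 days — 6 days to the end of May leaves 39.
June has 30 days (9 left).
9 days into July → 2013-07-09.

2013-07-09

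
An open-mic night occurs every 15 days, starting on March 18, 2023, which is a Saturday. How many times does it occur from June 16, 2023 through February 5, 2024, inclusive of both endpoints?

Occurrences land 15·i days after March 18, 2023 for i = 0, 1, 2, …
June 16, 2023 is 90 days after the start; 90 ÷ 15 = 6 remainder 0. First occurrence in the window: #7 on June 16, 2023 (6×15 = 90 days in).
February 5, 2024 is 324 days after the start; 324 ÷ 15 = 21 remainder 9. Last occurrence in the window: #22 on January 27, 2024.
Occurrences #7 through #22: 16 in total.

16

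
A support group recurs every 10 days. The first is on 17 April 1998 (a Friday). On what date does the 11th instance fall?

The 11th occurrence is 10 intervals after the first: 10 × 10 = 100 days after 17 April 1998.
April has 30 days — 13 days to the end of April leaves 87.
May has 31 days (56 left).
June has 30 days (26 left).
26 days into July → 26 July 1998.

26 July 1998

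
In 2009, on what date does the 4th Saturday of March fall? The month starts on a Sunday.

March 2009 begins on a Sunday, so the first Saturday is March 7 (6 days later).
The 4th Saturday is 3 weeks later: 7 + 21 = 28.

2009-03-28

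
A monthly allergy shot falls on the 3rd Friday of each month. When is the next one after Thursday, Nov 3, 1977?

Nov 18, 1977

Nov 1977 starts on a Tuesday; its first Friday is the 4th, so the 3rd Friday is the 18th — Nov 18, 1977.
Nov 18, 1977 is after Nov 3, 1977, so that is the next one.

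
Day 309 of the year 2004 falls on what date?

Nov 4, 2004

Jan has 31 days (309 − 31 = 278 remain).
Feb has 29 days (278 − 29 = 249 remain).
Mar has 31 days (249 − 31 = 218 remain).
Apr has 30 days (218 − 30 = 188 remain).
May has 31 days (188 − 31 = 157 remain).
Jun has 30 days (157 − 30 = 127 remain).
Jul has 31 days (127 − 31 = 96 remain).
Aug has 31 days (96 − 31 = 65 remain).
Sep has 30 days (65 − 30 = 35 remain).
Oct has 31 days (35 − 31 = 4 remain).
4 into Nov → Nov 4.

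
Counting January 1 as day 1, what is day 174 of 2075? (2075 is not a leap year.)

Jan has 31 days (174 − 31 = 143 remain).
Feb has 28 days (143 − 28 = 115 remain).
Mar has 31 days (115 − 31 = 84 remain).
Apr has 30 days (84 − 30 = 54 remain).
May has 31 days (54 − 31 = 23 remain).
23 into Jun → Jun 23.

Jun 23, 2075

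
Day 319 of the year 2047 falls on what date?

January has 31 days (319 − 31 = 288 remain).
February has 28 days (288 − 28 = 260 remain).
March has 31 days (260 − 31 = 229 remain).
April has 30 days (229 − 30 = 199 remain).
May has 31 days (199 − 31 = 168 remain).
June has 30 days (168 − 30 = 138 remain).
July has 31 days (138 − 31 = 107 remain).
August has 31 days (107 − 31 = 76 remain).
September has 30 days (76 − 30 = 46 remain).
October has 31 days (46 − 31 = 15 remain).
15 into November → November 15.

2047-11-15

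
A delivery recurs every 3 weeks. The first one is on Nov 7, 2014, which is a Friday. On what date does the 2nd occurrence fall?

Nov 28, 2014

The 2nd occurrence is 1 interval after the first: 1 × 21 = 21 days after Nov 7, 2014.
21 days later is Nov 28, 2014.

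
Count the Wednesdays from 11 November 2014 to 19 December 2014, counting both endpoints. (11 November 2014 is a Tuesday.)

6

11 November 2014 is a Tuesday; the first Wednesday on or after it is 12 November 2014 (1 day later).
From 12 November 2014 to 19 December 2014: 18 + 19 = 37 days (rest of November, December).
37 ÷ 7 = 5 full weeks with remainder 2, so 5 more Wednesdays after the first → 6.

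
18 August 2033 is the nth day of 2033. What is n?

230

Days in months before August: 31 + 28 + 31 + 30 + 31 + 30 + 31 = 212.
Plus 18 days into August → day 230.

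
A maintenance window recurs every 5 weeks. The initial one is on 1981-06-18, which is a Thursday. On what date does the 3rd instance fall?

1981-08-27

The 3rd occurrence is 2 intervals after the first: 2 × 35 = 70 days after 1981-06-18.
June has 30 days — 12 days to the end of June leaves 58.
July has 31 days (27 left).
27 days into August → 1981-08-27.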